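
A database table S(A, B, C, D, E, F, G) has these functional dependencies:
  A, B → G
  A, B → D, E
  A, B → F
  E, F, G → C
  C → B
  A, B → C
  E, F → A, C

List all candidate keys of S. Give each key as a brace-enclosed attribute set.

{A, B}, {A, C}, {E, F}

{A, B}⁺ = {A, B, C, D, E, F, G} — all of the relation — so {A, B} is a candidate key.
{A, C}⁺ = {A, B, C, D, E, F, G} — all of the relation — so {A, C} is a candidate key.
{E, F}⁺ = {A, B, C, D, E, F, G} — all of the relation — so {E, F} is a candidate key.
Any other superkey properly contains one of these, so there are no further candidate keys.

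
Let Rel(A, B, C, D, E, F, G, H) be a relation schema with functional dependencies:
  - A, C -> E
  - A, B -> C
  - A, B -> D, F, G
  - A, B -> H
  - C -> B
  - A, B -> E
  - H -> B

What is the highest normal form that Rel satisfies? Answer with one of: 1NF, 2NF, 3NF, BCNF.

Candidate keys: {A, B}, {A, C}, {A, H}. Prime attributes: {A, B, C, H}.
For C -> B we have {C}⁺ = {B, C}; {C} is not a superkey, so BCNF fails.
Its right-hand attributes {B} are all prime, as are those of every other non-superkey FD — the relation is in 3NF.

3NF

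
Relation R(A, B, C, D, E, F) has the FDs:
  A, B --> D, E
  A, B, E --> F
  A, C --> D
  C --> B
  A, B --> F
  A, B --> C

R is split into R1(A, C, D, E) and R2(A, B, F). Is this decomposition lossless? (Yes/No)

The shared attributes are {A} and {A}⁺ = {A}.
Neither R1 nor R2 is contained in that closure, so the decomposition is lossy.

No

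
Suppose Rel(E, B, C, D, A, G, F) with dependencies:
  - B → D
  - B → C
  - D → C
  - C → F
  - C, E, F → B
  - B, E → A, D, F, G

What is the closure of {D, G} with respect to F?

{C, D, F, G}

Start with {D, G}.
D → C applies; add {C} → now {C, D, G}.
C → F applies; add {F} → now {C, D, F, G}.
No further FD applies.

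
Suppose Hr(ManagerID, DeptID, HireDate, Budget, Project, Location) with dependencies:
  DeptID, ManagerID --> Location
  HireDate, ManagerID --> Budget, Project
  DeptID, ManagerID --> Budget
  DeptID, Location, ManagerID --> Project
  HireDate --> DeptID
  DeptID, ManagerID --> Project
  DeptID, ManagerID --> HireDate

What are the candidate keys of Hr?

Attributes never on any right-hand side: {ManagerID} — every candidate key must contain it.
{DeptID, ManagerID}⁺ = {Budget, DeptID, HireDate, Location, ManagerID, Project} — all of the relation — so {DeptID, ManagerID} is a candidate key.
{HireDate, ManagerID}⁺ = {Budget, DeptID, HireDate, Location, ManagerID, Project} — all of the relation — so {HireDate, ManagerID} is a candidate key.
Any other superkey properly contains one of these, so there are no further candidate keys.

{DeptID, ManagerID}, {HireDate, ManagerID}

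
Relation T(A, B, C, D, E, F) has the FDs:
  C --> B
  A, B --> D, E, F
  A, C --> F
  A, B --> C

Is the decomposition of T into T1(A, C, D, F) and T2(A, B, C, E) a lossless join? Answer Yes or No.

T1 ∩ T2 = {A, C}; its closure under F is {A, B, C, D, E, F}.
This includes all of T1, so the common attributes are a superkey of T1 — the join is lossless.

Yes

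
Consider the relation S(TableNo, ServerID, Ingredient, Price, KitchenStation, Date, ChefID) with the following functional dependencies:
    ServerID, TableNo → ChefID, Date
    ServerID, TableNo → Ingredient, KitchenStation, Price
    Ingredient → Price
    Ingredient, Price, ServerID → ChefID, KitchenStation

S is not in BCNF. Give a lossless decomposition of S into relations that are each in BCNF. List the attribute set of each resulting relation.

{ChefID, Ingredient, KitchenStation, ServerID}; {Date, Ingredient, ServerID, TableNo}; {Ingredient, Price}

Candidate key of the original relation: {ServerID, TableNo}.
In {ChefID, Date, Ingredient, KitchenStation, Price, ServerID, TableNo}, {Ingredient} is not a superkey ({Ingredient}⁺ restricted to this set is {Ingredient, Price}), so split on Ingredient → Price into {Ingredient, Price} and {ChefID, Date, Ingredient, KitchenStation, ServerID, TableNo}.
{Ingredient, Price} has no BCNF violation.
In {ChefID, Date, Ingredient, KitchenStation, ServerID, TableNo}, {Ingredient, ServerID} is not a superkey ({Ingredient, ServerID}⁺ restricted to this set is {ChefID, Ingredient, KitchenStation, ServerID}), so split on Ingredient, ServerID → ChefID, KitchenStation into {ChefID, Ingredient, KitchenStation, ServerID} and {Date, Ingredient, ServerID, TableNo}.
{ChefID, Ingredient, KitchenStation, ServerID} has no BCNF violation.
{Date, Ingredient, ServerID, TableNo} has no BCNF violation.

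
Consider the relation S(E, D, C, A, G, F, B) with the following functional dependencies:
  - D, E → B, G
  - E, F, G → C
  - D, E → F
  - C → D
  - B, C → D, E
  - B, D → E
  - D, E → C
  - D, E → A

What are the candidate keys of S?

{B, C}, {B, D}, {C, E}, {D, E}, {E, F, G}

{B, C}⁺ = {A, B, C, D, E, F, G}, which is every attribute, so {B, C} is a candidate key.
{B, D}⁺ = {A, B, C, D, E, F, G}, which is every attribute, so {B, D} is a candidate key.
{C, E}⁺ = {A, B, C, D, E, F, G}, which is every attribute, so {C, E} is a candidate key.
{D, E}⁺ = {A, B, C, D, E, F, G}, which is every attribute, so {D, E} is a candidate key.
{E, F, G}⁺ = {A, B, C, D, E, F, G}, which is every attribute, so {E, F, G} is a candidate key.
No proper subset of any of these is a key, and no other minimal superkey exists.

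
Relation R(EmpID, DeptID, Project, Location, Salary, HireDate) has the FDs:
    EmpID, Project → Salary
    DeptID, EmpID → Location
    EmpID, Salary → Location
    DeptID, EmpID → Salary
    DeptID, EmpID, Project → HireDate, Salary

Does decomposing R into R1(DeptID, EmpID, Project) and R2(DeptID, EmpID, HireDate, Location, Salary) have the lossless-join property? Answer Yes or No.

R1 ∩ R2 = {DeptID, EmpID}; its closure under F is {DeptID, EmpID, Location, Salary}.
Neither R1 nor R2 is contained in that closure, so the decomposition is lossy.

No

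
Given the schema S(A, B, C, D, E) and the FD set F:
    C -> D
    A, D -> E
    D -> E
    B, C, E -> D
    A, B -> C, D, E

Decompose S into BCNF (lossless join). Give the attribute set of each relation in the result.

Candidate key of the original relation: {A, B}.
Within {A, B, C, D, E}: {C}⁺ ∩ {A, B, C, D, E} = {C, D, E}, not the whole set, so C -> D, E violates BCNF; decompose into {C, D, E} and {A, B, C}.
Within {C, D, E}: {D}⁺ ∩ {C, D, E} = {D, E}, not the whole set, so D -> E violates BCNF; decompose into {D, E} and {C, D}.
{D, E} is in BCNF.
{C, D} is in BCNF.
{A, B, C} is in BCNF.

{A, B, C}; {C, D}; {D, E}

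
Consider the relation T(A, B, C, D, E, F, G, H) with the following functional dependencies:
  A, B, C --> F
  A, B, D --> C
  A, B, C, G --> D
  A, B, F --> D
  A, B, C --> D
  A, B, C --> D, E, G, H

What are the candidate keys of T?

{A, B} never appear on the right of any FD, so every key must include all of them.
{A, B, C}⁺ = {A, B, C, D, E, F, G, H}, which is every attribute, so {A, B, C} is a candidate key.
{A, B, D}⁺ = {A, B, C, D, E, F, G, H}, which is every attribute, so {A, B, D} is a candidate key.
{A, B, F}⁺ = {A, B, C, D, E, F, G, H}, which is every attribute, so {A, B, F} is a candidate key.
These are minimal and exhaustive — every other superkey contains one of them.

{A, B, C}, {A, B, D}, {A, B, F}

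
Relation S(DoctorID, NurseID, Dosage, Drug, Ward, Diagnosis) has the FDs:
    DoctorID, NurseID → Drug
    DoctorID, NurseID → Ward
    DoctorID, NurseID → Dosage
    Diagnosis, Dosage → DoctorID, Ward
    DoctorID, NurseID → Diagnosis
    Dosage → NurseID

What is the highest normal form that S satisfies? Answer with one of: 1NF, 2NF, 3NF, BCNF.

Candidate keys: {Diagnosis, Dosage}, {DoctorID, Dosage}, {DoctorID, NurseID}. Prime attributes: {Diagnosis, DoctorID, Dosage, NurseID}.
Dosage → NurseID breaks BCNF: {Dosage}⁺ = {Dosage, NurseID}, so {Dosage} is not a superkey.
But every attribute on its right side ({NurseID}) is prime, and the same holds for every other non-superkey FD, so 3NF still holds.

3NF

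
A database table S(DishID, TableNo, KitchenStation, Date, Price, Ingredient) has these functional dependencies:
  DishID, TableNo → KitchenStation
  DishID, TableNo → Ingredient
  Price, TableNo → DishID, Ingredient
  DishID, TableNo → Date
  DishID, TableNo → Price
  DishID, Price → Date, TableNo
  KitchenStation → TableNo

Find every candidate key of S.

{DishID, KitchenStation} is a candidate key since {DishID, KitchenStation}⁺ = {Date, DishID, Ingredient, KitchenStation, Price, TableNo} covers every attribute.
{DishID, Price} is a candidate key since {DishID, Price}⁺ = {Date, DishID, Ingredient, KitchenStation, Price, TableNo} covers every attribute.
{DishID, TableNo} is a candidate key since {DishID, TableNo}⁺ = {Date, DishID, Ingredient, KitchenStation, Price, TableNo} covers every attribute.
{KitchenStation, Price} is a candidate key since {KitchenStation, Price}⁺ = {Date, DishID, Ingredient, KitchenStation, Price, TableNo} covers every attribute.
{Price, TableNo} is a candidate key since {Price, TableNo}⁺ = {Date, DishID, Ingredient, KitchenStation, Price, TableNo} covers every attribute.
Any other superkey properly contains one of these, so there are no further candidate keys.

{DishID, KitchenStation}, {DishID, Price}, {DishID, TableNo}, {KitchenStation, Price}, {Price, TableNo}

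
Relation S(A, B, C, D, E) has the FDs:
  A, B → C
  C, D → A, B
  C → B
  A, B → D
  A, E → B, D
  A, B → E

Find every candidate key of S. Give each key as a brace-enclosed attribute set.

{A, B}, {A, C}, {A, E}, {C, D}

{A, B} is a candidate key since {A, B}⁺ = {A, B, C, D, E} covers every attribute.
{A, C} is a candidate key since {A, C}⁺ = {A, B, C, D, E} covers every attribute.
{A, E} is a candidate key since {A, E}⁺ = {A, B, C, D, E} covers every attribute.
{C, D} is a candidate key since {C, D}⁺ = {A, B, C, D, E} covers every attribute.
Any other superkey properly contains one of these, so there are no further candidate keys.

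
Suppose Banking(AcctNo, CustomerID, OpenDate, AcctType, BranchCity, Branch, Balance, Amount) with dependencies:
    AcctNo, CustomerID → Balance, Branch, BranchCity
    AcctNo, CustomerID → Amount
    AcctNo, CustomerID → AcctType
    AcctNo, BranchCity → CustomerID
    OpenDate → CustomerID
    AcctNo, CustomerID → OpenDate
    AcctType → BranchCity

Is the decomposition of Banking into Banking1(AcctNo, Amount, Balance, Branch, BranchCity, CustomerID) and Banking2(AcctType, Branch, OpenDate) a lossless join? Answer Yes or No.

No

The shared attributes are {Branch} and {Branch}⁺ = {Branch}.
Banking1 ⊄ {Branch} and Banking2 ⊄ {Branch}, so the split is lossy.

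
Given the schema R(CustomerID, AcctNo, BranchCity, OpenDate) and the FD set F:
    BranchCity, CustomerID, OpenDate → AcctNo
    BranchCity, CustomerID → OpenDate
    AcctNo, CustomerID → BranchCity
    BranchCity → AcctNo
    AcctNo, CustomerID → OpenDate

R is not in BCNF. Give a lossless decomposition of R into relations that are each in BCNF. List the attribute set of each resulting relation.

Candidate keys of the original relation: {AcctNo, CustomerID}, {BranchCity, CustomerID}.
{AcctNo, BranchCity, CustomerID, OpenDate}: {BranchCity} determines {AcctNo, BranchCity} here but is not a superkey — split on BranchCity → AcctNo, giving {AcctNo, BranchCity} and {BranchCity, CustomerID, OpenDate}.
{AcctNo, BranchCity} is in BCNF.
{BranchCity, CustomerID, OpenDate} is in BCNF.

{AcctNo, BranchCity}; {BranchCity, CustomerID, OpenDate}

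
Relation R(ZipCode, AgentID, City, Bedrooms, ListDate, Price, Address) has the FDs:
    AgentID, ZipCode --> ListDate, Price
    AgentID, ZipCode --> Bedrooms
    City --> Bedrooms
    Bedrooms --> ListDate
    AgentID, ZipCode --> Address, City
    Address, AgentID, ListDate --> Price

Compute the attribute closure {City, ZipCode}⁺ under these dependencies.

{Bedrooms, City, ListDate, ZipCode}

Start with {City, ZipCode}.
City --> Bedrooms applies; add {Bedrooms} → now {Bedrooms, City, ZipCode}.
Bedrooms --> ListDate applies; add {ListDate} → now {Bedrooms, City, ListDate, ZipCode}.
No further FD applies.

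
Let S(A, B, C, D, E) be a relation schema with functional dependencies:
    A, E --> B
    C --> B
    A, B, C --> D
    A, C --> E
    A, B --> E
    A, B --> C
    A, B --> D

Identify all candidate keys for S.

{A, B}, {A, C}, {A, E}

No FD produces {A}, so it must be in every candidate key.
{A, B}⁺ = {A, B, C, D, E} — all of the relation — so {A, B} is a candidate key.
{A, C}⁺ = {A, B, C, D, E} — all of the relation — so {A, C} is a candidate key.
{A, E}⁺ = {A, B, C, D, E} — all of the relation — so {A, E} is a candidate key.
These are minimal and exhaustive — every other superkey contains one of them.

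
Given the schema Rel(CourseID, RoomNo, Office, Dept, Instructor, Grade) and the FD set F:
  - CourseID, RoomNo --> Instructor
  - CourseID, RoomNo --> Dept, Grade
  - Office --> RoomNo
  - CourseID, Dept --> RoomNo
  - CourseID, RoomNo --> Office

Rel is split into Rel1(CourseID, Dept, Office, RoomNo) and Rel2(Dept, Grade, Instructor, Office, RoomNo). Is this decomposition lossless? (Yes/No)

No

The shared attributes are {Dept, Office, RoomNo} and {Dept, Office, RoomNo}⁺ = {Dept, Office, RoomNo}.
The closure covers neither Rel1 nor Rel2 entirely; the join is not lossless.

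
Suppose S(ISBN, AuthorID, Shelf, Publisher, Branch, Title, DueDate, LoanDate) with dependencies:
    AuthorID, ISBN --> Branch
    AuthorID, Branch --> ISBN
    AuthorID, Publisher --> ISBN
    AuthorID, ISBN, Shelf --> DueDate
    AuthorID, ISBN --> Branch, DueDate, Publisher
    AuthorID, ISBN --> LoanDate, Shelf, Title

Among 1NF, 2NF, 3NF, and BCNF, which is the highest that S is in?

BCNF

Candidate keys: {AuthorID, Branch}, {AuthorID, ISBN}, {AuthorID, Publisher}. Prime attributes: {AuthorID, Branch, ISBN, Publisher}.
The left-hand side of every FD is a superkey, so BCNF is satisfied.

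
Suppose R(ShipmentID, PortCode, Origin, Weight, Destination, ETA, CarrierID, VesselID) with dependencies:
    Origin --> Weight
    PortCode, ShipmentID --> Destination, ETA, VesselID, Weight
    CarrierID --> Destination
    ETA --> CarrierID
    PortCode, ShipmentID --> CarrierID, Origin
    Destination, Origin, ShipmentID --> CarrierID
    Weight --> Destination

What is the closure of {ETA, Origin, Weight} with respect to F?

Start with {ETA, Origin, Weight}.
ETA --> CarrierID applies; add {CarrierID} → now {CarrierID, ETA, Origin, Weight}.
Weight --> Destination applies; add {Destination} → now {CarrierID, Destination, ETA, Origin, Weight}.
No further FD applies.

{CarrierID, Destination, ETA, Origin, Weight}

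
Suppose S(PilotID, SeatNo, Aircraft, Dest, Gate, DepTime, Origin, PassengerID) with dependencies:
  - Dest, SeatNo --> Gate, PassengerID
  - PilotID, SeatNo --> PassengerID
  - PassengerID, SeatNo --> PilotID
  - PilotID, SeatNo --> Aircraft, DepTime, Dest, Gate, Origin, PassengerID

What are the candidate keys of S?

{Dest, SeatNo}, {PassengerID, SeatNo}, {PilotID, SeatNo}

{SeatNo} never appears on the right of any FD, so every key must include it.
{Dest, SeatNo}⁺ = {Aircraft, DepTime, Dest, Gate, Origin, PassengerID, PilotID, SeatNo}, which is every attribute, so {Dest, SeatNo} is a candidate key.
{PassengerID, SeatNo}⁺ = {Aircraft, DepTime, Dest, Gate, Origin, PassengerID, PilotID, SeatNo}, which is every attribute, so {PassengerID, SeatNo} is a candidate key.
{PilotID, SeatNo}⁺ = {Aircraft, DepTime, Dest, Gate, Origin, PassengerID, PilotID, SeatNo}, which is every attribute, so {PilotID, SeatNo} is a candidate key.
No proper subset of any of these is a key, and no other minimal superkey exists.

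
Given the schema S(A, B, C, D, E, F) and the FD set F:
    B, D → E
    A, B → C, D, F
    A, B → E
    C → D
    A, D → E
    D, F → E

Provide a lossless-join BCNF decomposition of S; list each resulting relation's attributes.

Candidate key of the original relation: {A, B}.
{A, B, C, D, E, F}: {B, D} determines {B, D, E} here but is not a superkey — split on B, D → E, giving {B, D, E} and {A, B, C, D, F}.
{B, D, E}: every determinant is a superkey — BCNF.
{A, B, C, D, F}: {C} determines {C, D} here but is not a superkey — split on C → D, giving {C, D} and {A, B, C, F}.
{C, D}: every determinant is a superkey — BCNF.
{A, B, C, F}: every determinant is a superkey — BCNF.

{A, B, C, F}; {B, D, E}; {C, D}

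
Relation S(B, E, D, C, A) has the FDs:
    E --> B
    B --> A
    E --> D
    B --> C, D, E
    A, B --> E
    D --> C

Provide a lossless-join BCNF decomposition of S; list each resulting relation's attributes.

{A, B, D, E}; {C, D}

Candidate keys of the original relation: {B}, {E}.
In {A, B, C, D, E}, {D} is not a superkey ({D}⁺ restricted to this set is {C, D}), so split on D --> C into {C, D} and {A, B, D, E}.
{C, D}: every determinant is a superkey — BCNF.
{A, B, D, E}: every determinant is a superkey — BCNF.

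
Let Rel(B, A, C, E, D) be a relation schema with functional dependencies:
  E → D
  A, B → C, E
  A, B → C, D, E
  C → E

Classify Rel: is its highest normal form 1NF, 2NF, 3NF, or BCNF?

Candidate key: {A, B}. Prime attributes: {A, B}.
E → D breaks BCNF: {E}⁺ = {D, E}, so {E} is not a superkey.
Because {D} is non-prime and the left side of E → D is not a superkey, the relation is not in 3NF.
No non-prime attribute depends on a proper subset of any candidate key, so 2NF holds.

2NF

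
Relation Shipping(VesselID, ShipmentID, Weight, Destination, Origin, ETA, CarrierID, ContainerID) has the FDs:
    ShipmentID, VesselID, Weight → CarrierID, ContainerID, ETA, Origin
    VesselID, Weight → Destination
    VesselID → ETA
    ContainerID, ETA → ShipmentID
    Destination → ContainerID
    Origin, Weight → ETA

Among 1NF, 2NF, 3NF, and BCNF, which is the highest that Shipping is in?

Candidate key: {VesselID, Weight}. Prime attributes: {VesselID, Weight}.
VesselID → ETA breaks BCNF: {VesselID}⁺ = {ETA, VesselID}, so {VesselID} is not a superkey.
VesselID → ETA has non-prime {ETA} on the right and a non-superkey on the left, so 3NF fails.
Since {VesselID} ⊂ {VesselID, Weight} and {VesselID}⁺ ⊇ {ETA} with {ETA} non-prime, there is a partial dependency; 2NF fails.

1NF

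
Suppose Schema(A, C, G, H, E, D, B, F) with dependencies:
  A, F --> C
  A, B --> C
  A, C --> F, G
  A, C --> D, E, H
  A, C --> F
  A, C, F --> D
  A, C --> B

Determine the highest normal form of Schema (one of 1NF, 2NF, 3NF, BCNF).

Candidate keys: {A, B}, {A, C}, {A, F}. Prime attributes: {A, B, C, F}.
Every FD has a superkey on the left, so the relation is in BCNF.

BCNF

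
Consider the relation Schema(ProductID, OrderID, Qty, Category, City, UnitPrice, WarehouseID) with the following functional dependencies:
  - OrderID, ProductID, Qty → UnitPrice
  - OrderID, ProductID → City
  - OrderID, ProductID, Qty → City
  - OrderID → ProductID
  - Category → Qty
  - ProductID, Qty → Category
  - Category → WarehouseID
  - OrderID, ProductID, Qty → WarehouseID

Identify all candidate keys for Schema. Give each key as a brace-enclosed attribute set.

{OrderID} never appears on the right of any FD, so every key must include it.
{Category, OrderID} is a candidate key since {Category, OrderID}⁺ = {Category, City, OrderID, ProductID, Qty, UnitPrice, WarehouseID} covers every attribute.
{OrderID, Qty} is a candidate key since {OrderID, Qty}⁺ = {Category, City, OrderID, ProductID, Qty, UnitPrice, WarehouseID} covers every attribute.
These are minimal and exhaustive — every other superkey contains one of them.

{Category, OrderID}, {OrderID, Qty}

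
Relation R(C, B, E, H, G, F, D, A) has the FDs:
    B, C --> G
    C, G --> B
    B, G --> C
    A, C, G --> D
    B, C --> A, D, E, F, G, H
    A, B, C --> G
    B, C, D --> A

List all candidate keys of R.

{B, C}, {B, G}, {C, G}

{B, C}⁺ = {A, B, C, D, E, F, G, H}, which is every attribute, so {B, C} is a candidate key.
{B, G}⁺ = {A, B, C, D, E, F, G, H}, which is every attribute, so {B, G} is a candidate key.
{C, G}⁺ = {A, B, C, D, E, F, G, H}, which is every attribute, so {C, G} is a candidate key.
No proper subset of any of these is a key, and no other minimal superkey exists.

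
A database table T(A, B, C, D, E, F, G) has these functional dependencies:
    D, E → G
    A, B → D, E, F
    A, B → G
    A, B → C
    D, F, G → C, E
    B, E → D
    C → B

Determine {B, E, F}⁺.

{B, C, D, E, F, G}

Start with {B, E, F}.
B, E → D applies; add {D} → now {B, D, E, F}.
D, E → G applies; add {G} → now {B, D, E, F, G}.
D, F, G → C, E applies; add {C} → now {B, C, D, E, F, G}.
No further FD applies.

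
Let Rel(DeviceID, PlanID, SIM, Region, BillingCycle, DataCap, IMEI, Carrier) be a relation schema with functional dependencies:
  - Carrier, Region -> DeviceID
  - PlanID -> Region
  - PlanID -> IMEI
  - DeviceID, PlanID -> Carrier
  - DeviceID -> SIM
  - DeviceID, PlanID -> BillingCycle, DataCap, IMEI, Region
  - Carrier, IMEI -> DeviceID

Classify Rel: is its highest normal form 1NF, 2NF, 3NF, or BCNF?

1NF

Candidate keys: {Carrier, PlanID}, {DeviceID, PlanID}. Prime attributes: {Carrier, DeviceID, PlanID}.
For Carrier, Region -> DeviceID we have {Carrier, Region}⁺ = {Carrier, DeviceID, Region, SIM}; {Carrier, Region} is not a superkey, so BCNF fails.
PlanID -> Region has non-prime {Region} on the right and a non-superkey on the left, so 3NF fails.
{PlanID} is a proper subset of the key {Carrier, PlanID}, and {PlanID}⁺ contains the non-prime attributes {IMEI, Region} — a partial dependency, so 2NF is violated.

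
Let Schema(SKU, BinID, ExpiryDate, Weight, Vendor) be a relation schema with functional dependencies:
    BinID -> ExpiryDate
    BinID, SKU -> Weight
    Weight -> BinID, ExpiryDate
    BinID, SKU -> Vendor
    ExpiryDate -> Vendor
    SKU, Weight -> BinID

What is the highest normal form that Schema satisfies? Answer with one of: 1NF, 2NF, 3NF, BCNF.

Candidate keys: {BinID, SKU}, {SKU, Weight}. Prime attributes: {BinID, SKU, Weight}.
For BinID -> ExpiryDate we have {BinID}⁺ = {BinID, ExpiryDate, Vendor}; {BinID} is not a superkey, so BCNF fails.
Because {ExpiryDate} is non-prime and the left side of BinID -> ExpiryDate is not a superkey, the relation is not in 3NF.
Since {BinID} ⊂ {BinID, SKU} and {BinID}⁺ ⊇ {ExpiryDate, Vendor} with {ExpiryDate, Vendor} non-prime, there is a partial dependency; 2NF fails.

1NF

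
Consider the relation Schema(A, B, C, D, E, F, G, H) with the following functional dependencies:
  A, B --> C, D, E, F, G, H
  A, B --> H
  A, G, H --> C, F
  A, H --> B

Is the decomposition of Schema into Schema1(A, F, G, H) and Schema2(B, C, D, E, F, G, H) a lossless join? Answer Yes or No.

No

Schema1 ∩ Schema2 = {F, G, H}; its closure under F is {F, G, H}.
Neither Schema1 nor Schema2 is contained in that closure, so the decomposition is lossy.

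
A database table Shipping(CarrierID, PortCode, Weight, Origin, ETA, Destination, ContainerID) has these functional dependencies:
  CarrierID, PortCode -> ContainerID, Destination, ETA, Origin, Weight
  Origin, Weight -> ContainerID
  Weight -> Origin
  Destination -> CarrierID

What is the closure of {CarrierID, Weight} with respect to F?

{CarrierID, ContainerID, Origin, Weight}

Start with {CarrierID, Weight}.
Weight -> Origin applies; add {Origin} → now {CarrierID, Origin, Weight}.
Origin, Weight -> ContainerID applies; add {ContainerID} → now {CarrierID, ContainerID, Origin, Weight}.
No further FD applies.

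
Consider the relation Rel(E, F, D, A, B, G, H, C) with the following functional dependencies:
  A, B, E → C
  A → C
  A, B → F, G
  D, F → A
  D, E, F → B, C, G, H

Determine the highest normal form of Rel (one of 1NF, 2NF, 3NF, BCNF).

Candidate keys: {A, B, D, E}, {D, E, F}. Prime attributes: {A, B, D, E, F}.
For A, B, E → C we have {A, B, E}⁺ = {A, B, C, E, F, G}; {A, B, E} is not a superkey, so BCNF fails.
A, B, E → C determines the non-prime attribute {C} from a non-superkey — 3NF is violated.
The proper key subset {D, F} of {D, E, F} determines non-prime {C}, so the relation is not even in 2NF.

1NF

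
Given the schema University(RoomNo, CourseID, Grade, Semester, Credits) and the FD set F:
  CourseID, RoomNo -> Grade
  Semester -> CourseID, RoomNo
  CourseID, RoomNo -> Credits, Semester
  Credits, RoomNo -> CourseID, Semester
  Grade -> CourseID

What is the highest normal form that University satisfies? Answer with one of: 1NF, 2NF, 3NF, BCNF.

3NF

Candidate keys: {CourseID, RoomNo}, {Credits, RoomNo}, {Grade, RoomNo}, {Semester}. Prime attributes: {CourseID, Credits, Grade, RoomNo, Semester}.
For Grade -> CourseID we have {Grade}⁺ = {CourseID, Grade}; {Grade} is not a superkey, so BCNF fails.
Since {CourseID} ⊆ prime attributes and every other non-superkey FD also has a prime right side, the schema is in 3NF.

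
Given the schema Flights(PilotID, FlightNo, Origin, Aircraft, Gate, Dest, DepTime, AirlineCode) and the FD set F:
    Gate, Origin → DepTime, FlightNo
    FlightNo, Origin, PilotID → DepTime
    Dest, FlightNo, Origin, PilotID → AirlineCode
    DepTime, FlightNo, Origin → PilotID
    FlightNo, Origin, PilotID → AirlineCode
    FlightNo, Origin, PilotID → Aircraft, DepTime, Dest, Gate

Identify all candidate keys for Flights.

No FD produces {Origin}, so it must be in every candidate key.
{Gate, Origin}⁺ = {Aircraft, AirlineCode, DepTime, Dest, FlightNo, Gate, Origin, PilotID} — all of the relation — so {Gate, Origin} is a candidate key.
{DepTime, FlightNo, Origin}⁺ = {Aircraft, AirlineCode, DepTime, Dest, FlightNo, Gate, Origin, PilotID} — all of the relation — so {DepTime, FlightNo, Origin} is a candidate key.
{FlightNo, Origin, PilotID}⁺ = {Aircraft, AirlineCode, DepTime, Dest, FlightNo, Gate, Origin, PilotID} — all of the relation — so {FlightNo, Origin, PilotID} is a candidate key.
These are minimal and exhaustive — every other superkey contains one of them.

{DepTime, FlightNo, Origin}, {FlightNo, Origin, PilotID}, {Gate, Origin}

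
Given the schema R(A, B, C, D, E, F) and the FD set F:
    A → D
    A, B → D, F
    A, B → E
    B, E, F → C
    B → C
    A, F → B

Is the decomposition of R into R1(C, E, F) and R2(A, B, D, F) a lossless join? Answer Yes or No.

No

R1 ∩ R2 = {F}; its closure under F is {F}.
Neither R1 nor R2 is contained in that closure, so the decomposition is lossy.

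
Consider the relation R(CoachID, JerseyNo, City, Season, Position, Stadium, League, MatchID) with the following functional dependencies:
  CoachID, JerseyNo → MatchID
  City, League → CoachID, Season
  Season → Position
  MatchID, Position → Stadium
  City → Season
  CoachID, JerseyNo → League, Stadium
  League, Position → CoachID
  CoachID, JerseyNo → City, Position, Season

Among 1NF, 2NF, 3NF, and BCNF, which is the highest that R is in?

Candidate keys: {City, JerseyNo, League}, {CoachID, JerseyNo}, {JerseyNo, League, Position}, {JerseyNo, League, Season}. Prime attributes: {City, CoachID, JerseyNo, League, Position, Season}.
City, League → CoachID, Season: {City, League}⁺ = {City, CoachID, League, Position, Season}, which is not all of the attributes, so the left side is not a superkey — BCNF is violated.
Because {Stadium} is non-prime and the left side of MatchID, Position → Stadium is not a superkey, the relation is not in 3NF.
No proper subset of a key has a non-prime attribute in its closure, so there is no partial dependency; 2NF holds.

2NF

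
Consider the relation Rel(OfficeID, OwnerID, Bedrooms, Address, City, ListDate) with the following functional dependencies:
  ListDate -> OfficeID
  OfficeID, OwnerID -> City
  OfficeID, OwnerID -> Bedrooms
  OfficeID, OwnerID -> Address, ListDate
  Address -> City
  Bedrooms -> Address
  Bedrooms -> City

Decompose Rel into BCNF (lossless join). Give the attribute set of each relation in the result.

Candidate keys of the original relation: {ListDate, OwnerID}, {OfficeID, OwnerID}.
In {Address, Bedrooms, City, ListDate, OfficeID, OwnerID}, {ListDate} is not a superkey ({ListDate}⁺ restricted to this set is {ListDate, OfficeID}), so split on ListDate -> OfficeID into {ListDate, OfficeID} and {Address, Bedrooms, City, ListDate, OwnerID}.
{ListDate, OfficeID}: every determinant is a superkey — BCNF.
In {Address, Bedrooms, City, ListDate, OwnerID}, {Address} is not a superkey ({Address}⁺ restricted to this set is {Address, City}), so split on Address -> City into {Address, City} and {Address, Bedrooms, ListDate, OwnerID}.
{Address, City}: every determinant is a superkey — BCNF.
In {Address, Bedrooms, ListDate, OwnerID}, {Bedrooms} is not a superkey ({Bedrooms}⁺ restricted to this set is {Address, Bedrooms}), so split on Bedrooms -> Address into {Address, Bedrooms} and {Bedrooms, ListDate, OwnerID}.
{Address, Bedrooms}: every determinant is a superkey — BCNF.
{Bedrooms, ListDate, OwnerID}: every determinant is a superkey — BCNF.

{Address, Bedrooms}; {Address, City}; {Bedrooms, ListDate, OwnerID}; {ListDate, OfficeID}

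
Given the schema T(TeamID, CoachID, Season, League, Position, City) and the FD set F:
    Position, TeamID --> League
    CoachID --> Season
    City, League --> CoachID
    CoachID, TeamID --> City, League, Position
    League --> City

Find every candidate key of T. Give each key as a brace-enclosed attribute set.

No FD produces {TeamID}, so it must be in every candidate key.
{CoachID, TeamID} is a candidate key since {CoachID, TeamID}⁺ = {City, CoachID, League, Position, Season, TeamID} covers every attribute.
{League, TeamID} is a candidate key since {League, TeamID}⁺ = {City, CoachID, League, Position, Season, TeamID} covers every attribute.
{Position, TeamID} is a candidate key since {Position, TeamID}⁺ = {City, CoachID, League, Position, Season, TeamID} covers every attribute.
No proper subset of any of these is a key, and no other minimal superkey exists.

{CoachID, TeamID}, {League, TeamID}, {Position, TeamID}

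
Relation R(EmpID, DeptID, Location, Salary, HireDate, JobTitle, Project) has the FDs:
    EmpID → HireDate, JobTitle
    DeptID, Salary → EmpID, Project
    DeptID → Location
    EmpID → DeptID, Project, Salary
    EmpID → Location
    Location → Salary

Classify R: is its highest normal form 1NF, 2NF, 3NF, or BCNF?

2NF

Candidate keys: {DeptID}, {EmpID}. Prime attributes: {DeptID, EmpID}.
For Location → Salary we have {Location}⁺ = {Location, Salary}; {Location} is not a superkey, so BCNF fails.
Location → Salary determines the non-prime attribute {Salary} from a non-superkey — 3NF is violated.
All keys have size 1, which rules out partial dependencies — 2NF is satisfied.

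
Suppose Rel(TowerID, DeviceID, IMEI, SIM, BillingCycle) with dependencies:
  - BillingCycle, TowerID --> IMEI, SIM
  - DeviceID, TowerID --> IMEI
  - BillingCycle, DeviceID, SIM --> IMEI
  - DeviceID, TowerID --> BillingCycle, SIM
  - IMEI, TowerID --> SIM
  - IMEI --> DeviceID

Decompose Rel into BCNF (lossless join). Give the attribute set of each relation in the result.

{BillingCycle, DeviceID, SIM, TowerID}; {BillingCycle, IMEI, SIM}; {DeviceID, IMEI}

Candidate keys of the original relation: {BillingCycle, TowerID}, {DeviceID, TowerID}, {IMEI, TowerID}.
Within {BillingCycle, DeviceID, IMEI, SIM, TowerID}: {BillingCycle, DeviceID, SIM}⁺ ∩ {BillingCycle, DeviceID, IMEI, SIM, TowerID} = {BillingCycle, DeviceID, IMEI, SIM}, not the whole set, so BillingCycle, DeviceID, SIM --> IMEI violates BCNF; decompose into {BillingCycle, DeviceID, IMEI, SIM} and {BillingCycle, DeviceID, SIM, TowerID}.
Within {BillingCycle, DeviceID, IMEI, SIM}: {IMEI}⁺ ∩ {BillingCycle, DeviceID, IMEI, SIM} = {DeviceID, IMEI}, not the whole set, so IMEI --> DeviceID violates BCNF; decompose into {DeviceID, IMEI} and {BillingCycle, IMEI, SIM}.
{DeviceID, IMEI}: every determinant is a superkey — BCNF.
{BillingCycle, IMEI, SIM}: every determinant is a superkey — BCNF.
{BillingCycle, DeviceID, SIM, TowerID}: every determinant is a superkey — BCNF.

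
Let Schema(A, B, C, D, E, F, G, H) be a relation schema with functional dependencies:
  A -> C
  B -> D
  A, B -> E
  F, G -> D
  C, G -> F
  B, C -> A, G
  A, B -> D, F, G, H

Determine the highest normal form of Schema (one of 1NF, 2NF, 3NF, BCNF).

Candidate keys: {A, B}, {B, C}. Prime attributes: {A, B, C}.
A -> C: {A}⁺ = {A, C}, which is not all of the attributes, so the left side is not a superkey — BCNF is violated.
B -> D has non-prime {D} on the right and a non-superkey on the left, so 3NF fails.
{B} is a proper subset of the key {A, B}, and {B}⁺ contains the non-prime attribute {D} — a partial dependency, so 2NF is violated.

1NF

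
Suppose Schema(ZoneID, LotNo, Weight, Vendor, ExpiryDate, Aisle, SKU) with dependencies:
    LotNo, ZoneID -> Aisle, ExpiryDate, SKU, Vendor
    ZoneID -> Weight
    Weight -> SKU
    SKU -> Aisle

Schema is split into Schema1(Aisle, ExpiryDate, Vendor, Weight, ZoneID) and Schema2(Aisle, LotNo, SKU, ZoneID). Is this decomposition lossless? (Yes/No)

No

Schema1 ∩ Schema2 = {Aisle, ZoneID}; its closure under F is {Aisle, SKU, Weight, ZoneID}.
Neither Schema1 nor Schema2 is contained in that closure, so the decomposition is lossy.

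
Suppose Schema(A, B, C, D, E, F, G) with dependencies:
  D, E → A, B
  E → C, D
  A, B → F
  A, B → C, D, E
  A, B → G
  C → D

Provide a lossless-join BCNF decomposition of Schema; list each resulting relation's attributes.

{A, B, C, E, F, G}; {C, D}

Candidate keys of the original relation: {A, B}, {E}.
In {A, B, C, D, E, F, G}, {C} is not a superkey ({C}⁺ restricted to this set is {C, D}), so split on C → D into {C, D} and {A, B, C, E, F, G}.
{C, D} has no BCNF violation.
{A, B, C, E, F, G} has no BCNF violation.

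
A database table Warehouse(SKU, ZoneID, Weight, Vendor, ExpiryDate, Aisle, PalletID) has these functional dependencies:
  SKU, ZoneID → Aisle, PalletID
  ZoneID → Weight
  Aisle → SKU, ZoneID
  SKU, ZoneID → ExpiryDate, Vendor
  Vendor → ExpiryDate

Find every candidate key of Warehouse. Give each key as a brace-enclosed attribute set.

{Aisle}, {SKU, ZoneID}

{Aisle}⁺ = {Aisle, ExpiryDate, PalletID, SKU, Vendor, Weight, ZoneID} — all of the relation — so {Aisle} is a candidate key.
{SKU, ZoneID}⁺ = {Aisle, ExpiryDate, PalletID, SKU, Vendor, Weight, ZoneID} — all of the relation — so {SKU, ZoneID} is a candidate key.
These are minimal and exhaustive — every other superkey contains one of them.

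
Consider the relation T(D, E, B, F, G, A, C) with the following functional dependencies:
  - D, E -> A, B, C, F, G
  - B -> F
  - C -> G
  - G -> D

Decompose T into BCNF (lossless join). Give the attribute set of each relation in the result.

{A, B, C, E}; {B, F}; {C, G}; {D, G}

Candidate keys of the original relation: {C, E}, {D, E}, {E, G}.
{A, B, C, D, E, F, G}: {B} determines {B, F} here but is not a superkey — split on B -> F, giving {B, F} and {A, B, C, D, E, G}.
{B, F}: every determinant is a superkey — BCNF.
{A, B, C, D, E, G}: {C} determines {C, D, G} here but is not a superkey — split on C -> D, G, giving {C, D, G} and {A, B, C, E}.
{C, D, G}: {G} determines {D, G} here but is not a superkey — split on G -> D, giving {D, G} and {C, G}.
{D, G}: every determinant is a superkey — BCNF.
{C, G}: every determinant is a superkey — BCNF.
{A, B, C, E}: every determinant is a superkey — BCNF.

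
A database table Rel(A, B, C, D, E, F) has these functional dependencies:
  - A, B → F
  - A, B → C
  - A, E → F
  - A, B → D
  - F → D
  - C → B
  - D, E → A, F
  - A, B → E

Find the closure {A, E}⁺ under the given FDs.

Start with {A, E}.
A, E → F applies; add {F} → now {A, E, F}.
F → D applies; add {D} → now {A, D, E, F}.
No further FD applies.

{A, D, E, F}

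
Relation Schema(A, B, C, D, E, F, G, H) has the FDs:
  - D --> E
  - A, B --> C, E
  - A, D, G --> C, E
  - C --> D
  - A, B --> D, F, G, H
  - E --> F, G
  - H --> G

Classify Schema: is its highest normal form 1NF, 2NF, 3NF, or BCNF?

2NF

Candidate key: {A, B}. Prime attributes: {A, B}.
For D --> E we have {D}⁺ = {D, E, F, G}; {D} is not a superkey, so BCNF fails.
Because {E} is non-prime and the left side of D --> E is not a superkey, the relation is not in 3NF.
No proper subset of a key has a non-prime attribute in its closure, so there is no partial dependency; 2NF holds.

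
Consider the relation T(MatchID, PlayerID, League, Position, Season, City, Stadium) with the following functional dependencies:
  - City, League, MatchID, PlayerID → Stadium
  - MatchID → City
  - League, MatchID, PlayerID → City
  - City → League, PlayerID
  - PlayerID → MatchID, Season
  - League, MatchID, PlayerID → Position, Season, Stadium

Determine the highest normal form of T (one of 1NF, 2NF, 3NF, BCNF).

Candidate keys: {City}, {MatchID}, {PlayerID}. Prime attributes: {City, MatchID, PlayerID}.
Each dependency's left side is a superkey — BCNF holds.

BCNF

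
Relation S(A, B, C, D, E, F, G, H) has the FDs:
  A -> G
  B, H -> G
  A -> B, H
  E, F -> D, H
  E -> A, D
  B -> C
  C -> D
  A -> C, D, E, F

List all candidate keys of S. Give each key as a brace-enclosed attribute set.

Closure of {A} is {A, B, C, D, E, F, G, H}, the whole schema; {A} is a candidate key.
Closure of {E} is {A, B, C, D, E, F, G, H}, the whole schema; {E} is a candidate key.
Any other superkey properly contains one of these, so there are no further candidate keys.

{A}, {E}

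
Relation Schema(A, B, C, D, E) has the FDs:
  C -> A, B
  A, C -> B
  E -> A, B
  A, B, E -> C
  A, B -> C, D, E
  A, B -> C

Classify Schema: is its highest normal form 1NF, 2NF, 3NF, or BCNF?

BCNF

Candidate keys: {A, B}, {C}, {E}. Prime attributes: {A, B, C, E}.
Every FD has a superkey on the left, so the relation is in BCNF.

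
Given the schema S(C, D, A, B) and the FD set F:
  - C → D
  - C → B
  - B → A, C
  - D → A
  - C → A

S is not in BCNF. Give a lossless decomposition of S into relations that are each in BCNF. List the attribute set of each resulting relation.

Candidate keys of the original relation: {B}, {C}.
In {A, B, C, D}, {D} is not a superkey ({D}⁺ restricted to this set is {A, D}), so split on D → A into {A, D} and {B, C, D}.
{A, D}: every determinant is a superkey — BCNF.
{B, C, D}: every determinant is a superkey — BCNF.

{A, D}; {B, C, D}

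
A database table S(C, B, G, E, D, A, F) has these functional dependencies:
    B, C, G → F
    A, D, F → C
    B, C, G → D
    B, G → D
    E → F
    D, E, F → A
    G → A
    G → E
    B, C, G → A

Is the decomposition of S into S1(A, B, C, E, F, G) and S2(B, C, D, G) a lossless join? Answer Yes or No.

Common attributes: {B, C, G}; their closure is {A, B, C, D, E, F, G}.
S1 is contained in that closure, so S1 ∩ S2 → S1 holds and the join is lossless.

Yes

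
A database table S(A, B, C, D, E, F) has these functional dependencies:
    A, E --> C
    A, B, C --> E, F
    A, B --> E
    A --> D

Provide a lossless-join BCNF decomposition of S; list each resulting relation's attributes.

Candidate key of the original relation: {A, B}.
In {A, B, C, D, E, F}, {A, E} is not a superkey ({A, E}⁺ restricted to this set is {A, C, D, E}), so split on A, E --> C, D into {A, C, D, E} and {A, B, E, F}.
In {A, C, D, E}, {A} is not a superkey ({A}⁺ restricted to this set is {A, D}), so split on A --> D into {A, D} and {A, C, E}.
{A, D}: every determinant is a superkey — BCNF.
{A, C, E}: every determinant is a superkey — BCNF.
{A, B, E, F}: every determinant is a superkey — BCNF.

{A, B, E, F}; {A, C, E}; {A, D}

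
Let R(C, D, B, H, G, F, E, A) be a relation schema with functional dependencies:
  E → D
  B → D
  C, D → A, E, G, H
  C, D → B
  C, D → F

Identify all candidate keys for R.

{B, C}, {C, D}, {C, E}

{C} never appears on the right of any FD, so every key must include it.
{B, C}⁺ = {A, B, C, D, E, F, G, H} — all of the relation — so {B, C} is a candidate key.
{C, D}⁺ = {A, B, C, D, E, F, G, H} — all of the relation — so {C, D} is a candidate key.
{C, E}⁺ = {A, B, C, D, E, F, G, H} — all of the relation — so {C, E} is a candidate key.
No proper subset of any of these is a key, and no other minimal superkey exists.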